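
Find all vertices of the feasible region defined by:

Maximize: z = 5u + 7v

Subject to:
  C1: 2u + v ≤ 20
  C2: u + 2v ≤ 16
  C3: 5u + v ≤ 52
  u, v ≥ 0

(0, 0), (10, 0), (8, 4), (0, 8)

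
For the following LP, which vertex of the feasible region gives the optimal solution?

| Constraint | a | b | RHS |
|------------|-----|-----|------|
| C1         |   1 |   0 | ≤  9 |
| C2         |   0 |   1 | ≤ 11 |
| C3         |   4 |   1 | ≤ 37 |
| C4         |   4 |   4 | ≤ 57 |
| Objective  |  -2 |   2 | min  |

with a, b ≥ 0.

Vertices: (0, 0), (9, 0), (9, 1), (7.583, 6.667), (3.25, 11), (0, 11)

Evaluate the objective at each vertex of the feasible region:
  z(0, 0) = 0
  z(9, 0) = -18  ←
  z(9, 1) = -16
  z(7.583, 6.667) = -1.833
  z(3.25, 11) = 15.5
  z(0, 11) = 22
The minimum is at a = 9, b = 0.

(9, 0)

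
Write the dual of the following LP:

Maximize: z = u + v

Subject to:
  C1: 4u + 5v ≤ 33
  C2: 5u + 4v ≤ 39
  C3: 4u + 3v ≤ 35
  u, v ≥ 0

Primal max cᵀx s.t. Ax ≤ b, x ≥ 0  →  Dual min bᵀy s.t. Aᵀy ≥ c, y ≥ 0.

Minimize: z = 33y1 + 39y2 + 35y3

Subject to:
  4y1 + 5y2 + 4y3 ≥ 1
  5y1 + 4y2 + 3y3 ≥ 1
  y1, y2, y3 ≥ 0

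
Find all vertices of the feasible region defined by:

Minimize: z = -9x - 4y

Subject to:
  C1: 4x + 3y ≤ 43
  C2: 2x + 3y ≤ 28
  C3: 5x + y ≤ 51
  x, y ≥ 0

(0, 0), (10.2, 0), (10, 1), (7.5, 4.333), (0, 9.333)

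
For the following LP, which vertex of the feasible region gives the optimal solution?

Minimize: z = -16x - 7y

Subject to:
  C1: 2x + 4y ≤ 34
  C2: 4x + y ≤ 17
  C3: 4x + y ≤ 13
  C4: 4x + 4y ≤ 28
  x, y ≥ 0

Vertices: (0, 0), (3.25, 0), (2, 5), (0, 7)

Evaluate the objective at each vertex of the feasible region:
  z(0, 0) = 0
  z(3.25, 0) = -52
  z(2, 5) = -67  ←
  z(0, 7) = -49
The minimum is at x = 2, y = 5.

(2, 5)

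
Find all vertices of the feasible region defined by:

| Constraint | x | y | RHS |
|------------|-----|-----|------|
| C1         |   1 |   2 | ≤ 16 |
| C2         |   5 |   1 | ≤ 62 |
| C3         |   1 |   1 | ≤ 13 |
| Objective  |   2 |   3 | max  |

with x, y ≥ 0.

(0, 0), (12.4, 0), (12.25, 0.75), (10, 3), (0, 8)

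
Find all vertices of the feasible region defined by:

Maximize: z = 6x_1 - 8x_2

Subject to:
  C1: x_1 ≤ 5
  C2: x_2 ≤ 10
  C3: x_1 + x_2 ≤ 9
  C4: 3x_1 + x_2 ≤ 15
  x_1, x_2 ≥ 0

(0, 0), (5, 0), (3, 6), (0, 9)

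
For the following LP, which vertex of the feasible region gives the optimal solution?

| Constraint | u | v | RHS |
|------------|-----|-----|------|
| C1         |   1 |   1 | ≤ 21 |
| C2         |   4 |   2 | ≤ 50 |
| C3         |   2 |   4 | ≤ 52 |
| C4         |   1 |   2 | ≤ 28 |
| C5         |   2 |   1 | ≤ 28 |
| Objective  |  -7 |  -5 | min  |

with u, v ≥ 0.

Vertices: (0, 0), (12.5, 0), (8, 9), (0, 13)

Evaluate the objective at each vertex of the feasible region:
  z(0, 0) = 0
  z(12.5, 0) = -87.5
  z(8, 9) = -101  ←
  z(0, 13) = -65
The minimum is at u = 8, v = 9.

(8, 9)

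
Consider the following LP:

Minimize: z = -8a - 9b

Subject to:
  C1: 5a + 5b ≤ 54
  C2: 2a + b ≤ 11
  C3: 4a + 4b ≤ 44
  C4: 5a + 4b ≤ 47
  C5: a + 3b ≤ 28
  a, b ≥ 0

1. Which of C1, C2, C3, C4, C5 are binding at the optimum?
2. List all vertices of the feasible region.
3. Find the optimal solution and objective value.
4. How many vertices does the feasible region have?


1. C2, C5
2. (0, 0), (5.5, 0), (1, 9), (0, 9.333)
3. a = 1, b = 9, z = -89
4. 4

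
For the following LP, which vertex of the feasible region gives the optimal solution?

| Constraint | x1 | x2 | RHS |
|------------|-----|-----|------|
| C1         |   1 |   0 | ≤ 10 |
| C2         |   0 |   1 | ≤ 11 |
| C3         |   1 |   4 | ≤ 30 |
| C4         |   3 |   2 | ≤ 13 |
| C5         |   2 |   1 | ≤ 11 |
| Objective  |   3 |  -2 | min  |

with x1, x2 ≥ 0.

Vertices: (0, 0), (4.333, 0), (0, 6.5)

Evaluate the objective at each vertex of the feasible region:
  z(0, 0) = 0
  z(4.333, 0) = 13
  z(0, 6.5) = -13  ←
The minimum is at x1 = 0, x2 = 6.5.

(0, 6.5)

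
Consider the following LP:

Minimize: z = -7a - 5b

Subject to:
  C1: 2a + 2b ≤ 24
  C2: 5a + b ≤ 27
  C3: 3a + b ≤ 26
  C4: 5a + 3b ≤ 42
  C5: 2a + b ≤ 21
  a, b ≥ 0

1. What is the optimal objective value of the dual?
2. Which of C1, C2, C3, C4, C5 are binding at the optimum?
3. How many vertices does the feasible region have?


1. -66
2. C1, C4
3. 5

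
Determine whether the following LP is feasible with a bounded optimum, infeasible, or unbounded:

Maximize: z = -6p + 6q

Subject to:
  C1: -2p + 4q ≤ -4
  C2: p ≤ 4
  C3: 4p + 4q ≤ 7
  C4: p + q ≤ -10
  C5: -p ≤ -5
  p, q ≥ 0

Infeasible (no feasible solution exists)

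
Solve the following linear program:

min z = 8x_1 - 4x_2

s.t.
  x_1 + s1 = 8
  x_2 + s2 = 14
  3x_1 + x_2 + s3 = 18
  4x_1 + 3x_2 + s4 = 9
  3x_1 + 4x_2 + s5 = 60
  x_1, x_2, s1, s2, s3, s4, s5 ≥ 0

Evaluate the objective at each vertex of the feasible region:
  z(0, 0) = 0
  z(2.25, 0) = 18
  z(0, 3) = -12  ←
The minimum is at x_1 = 0, x_2 = 3.

x_1 = 0, x_2 = 3, z = -12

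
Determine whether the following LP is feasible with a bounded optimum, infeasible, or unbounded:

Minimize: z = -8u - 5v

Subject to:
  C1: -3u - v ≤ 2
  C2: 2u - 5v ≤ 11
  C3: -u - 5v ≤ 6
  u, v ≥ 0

Unbounded (objective can decrease without bound)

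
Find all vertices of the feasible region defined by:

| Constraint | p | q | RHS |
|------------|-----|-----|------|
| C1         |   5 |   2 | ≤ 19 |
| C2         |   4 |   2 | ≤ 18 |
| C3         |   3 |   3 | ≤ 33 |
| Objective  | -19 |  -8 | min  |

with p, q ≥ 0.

(0, 0), (3.8, 0), (1, 7), (0, 9)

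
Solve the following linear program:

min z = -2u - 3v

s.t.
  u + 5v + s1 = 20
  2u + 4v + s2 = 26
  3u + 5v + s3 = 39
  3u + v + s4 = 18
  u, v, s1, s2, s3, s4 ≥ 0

Evaluate the objective at each vertex of the feasible region:
  z(0, 0) = 0
  z(6, 0) = -12
  z(5, 3) = -19  ←
  z(0, 4) = -12
The minimum is at u = 5, v = 3.

u = 5, v = 3, z = -19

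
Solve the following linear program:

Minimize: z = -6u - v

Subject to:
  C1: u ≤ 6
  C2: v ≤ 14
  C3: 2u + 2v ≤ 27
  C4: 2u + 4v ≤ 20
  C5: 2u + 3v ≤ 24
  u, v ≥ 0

Evaluate the objective at each vertex of the feasible region:
  z(0, 0) = 0
  z(6, 0) = -36
  z(6, 2) = -38  ←
  z(0, 5) = -5
The minimum is at u = 6, v = 2.

u = 6, v = 2, z = -38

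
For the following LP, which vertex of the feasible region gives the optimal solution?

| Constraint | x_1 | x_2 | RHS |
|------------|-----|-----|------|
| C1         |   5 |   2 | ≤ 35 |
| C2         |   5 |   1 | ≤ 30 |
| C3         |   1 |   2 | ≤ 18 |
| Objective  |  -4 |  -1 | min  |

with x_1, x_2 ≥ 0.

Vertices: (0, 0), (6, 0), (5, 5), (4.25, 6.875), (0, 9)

Evaluate the objective at each vertex of the feasible region:
  z(0, 0) = 0
  z(6, 0) = -24
  z(5, 5) = -25  ←
  z(4.25, 6.875) = -23.88
  z(0, 9) = -9
The minimum is at x_1 = 5, x_2 = 5.

(5, 5)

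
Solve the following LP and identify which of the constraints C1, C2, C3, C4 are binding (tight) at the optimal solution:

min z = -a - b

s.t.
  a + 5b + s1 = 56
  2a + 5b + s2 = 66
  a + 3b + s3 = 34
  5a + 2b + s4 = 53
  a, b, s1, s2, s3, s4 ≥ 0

At a = 7, b = 9, compute slack b - a·x for each constraint:
  C1: 56 − 52 = 4  (slack)
  C2: 66 − 59 = 7  (slack)
  C3: 34 − 34 = 0  (binding)
  C4: 53 − 53 = 0  (binding)

Optimal: a = 7, b = 9
Binding: C3, C4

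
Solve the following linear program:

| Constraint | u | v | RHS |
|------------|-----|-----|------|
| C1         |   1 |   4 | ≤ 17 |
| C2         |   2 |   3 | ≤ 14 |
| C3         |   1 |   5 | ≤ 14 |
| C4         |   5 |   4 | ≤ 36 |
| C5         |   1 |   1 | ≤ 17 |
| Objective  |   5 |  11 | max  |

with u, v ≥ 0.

Evaluate the objective at each vertex of the feasible region:
  z(0, 0) = 0
  z(7, 0) = 35
  z(4, 2) = 42  ←
  z(0, 2.8) = 30.8
The maximum is at u = 4, v = 2.

u = 4, v = 2, z = 42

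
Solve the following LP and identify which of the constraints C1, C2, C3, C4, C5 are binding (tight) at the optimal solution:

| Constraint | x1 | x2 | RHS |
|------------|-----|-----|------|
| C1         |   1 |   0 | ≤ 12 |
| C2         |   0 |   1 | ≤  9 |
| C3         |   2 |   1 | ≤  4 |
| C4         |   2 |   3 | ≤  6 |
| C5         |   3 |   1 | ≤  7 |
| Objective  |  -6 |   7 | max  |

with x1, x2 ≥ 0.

At x1 = 0, x2 = 2, compute slack b - a·x for each constraint:
  C1: 12 − 0 = 12  (slack)
  C2: 9 − 2 = 7  (slack)
  C3: 4 − 2 = 2  (slack)
  C4: 6 − 6 = 0  (binding)
  C5: 7 − 2 = 5  (slack)

Optimal: x1 = 0, x2 = 2
Binding: C4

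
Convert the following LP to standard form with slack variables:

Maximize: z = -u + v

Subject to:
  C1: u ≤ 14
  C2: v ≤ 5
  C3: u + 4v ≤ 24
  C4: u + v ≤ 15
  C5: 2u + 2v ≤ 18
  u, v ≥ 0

max z = -u + v

s.t.
  u + s1 = 14
  v + s2 = 5
  u + 4v + s3 = 24
  u + v + s4 = 15
  2u + 2v + s5 = 18
  u, v, s1, s2, s3, s4, s5 ≥ 0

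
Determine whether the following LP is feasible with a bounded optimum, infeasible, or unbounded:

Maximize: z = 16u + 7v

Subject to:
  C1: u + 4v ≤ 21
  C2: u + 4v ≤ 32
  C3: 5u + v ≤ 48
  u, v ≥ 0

Feasible with a bounded optimal solution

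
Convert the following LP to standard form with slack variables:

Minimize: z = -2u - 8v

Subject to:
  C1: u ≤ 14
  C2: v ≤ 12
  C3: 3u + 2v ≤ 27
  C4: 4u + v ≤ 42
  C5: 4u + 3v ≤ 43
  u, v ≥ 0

min z = -2u - 8v

s.t.
  u + s1 = 14
  v + s2 = 12
  3u + 2v + s3 = 27
  4u + v + s4 = 42
  4u + 3v + s5 = 43
  u, v, s1, s2, s3, s4, s5 ≥ 0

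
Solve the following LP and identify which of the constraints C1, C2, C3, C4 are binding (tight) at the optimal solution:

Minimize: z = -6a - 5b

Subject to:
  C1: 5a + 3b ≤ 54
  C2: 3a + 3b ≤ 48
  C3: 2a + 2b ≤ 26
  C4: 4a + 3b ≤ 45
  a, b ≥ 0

At a = 6, b = 7, compute slack b - a·x for each constraint:
  C1: 54 − 51 = 3  (slack)
  C2: 48 − 39 = 9  (slack)
  C3: 26 − 26 = 0  (binding)
  C4: 45 − 45 = 0  (binding)

Optimal: a = 6, b = 7
Binding: C3, C4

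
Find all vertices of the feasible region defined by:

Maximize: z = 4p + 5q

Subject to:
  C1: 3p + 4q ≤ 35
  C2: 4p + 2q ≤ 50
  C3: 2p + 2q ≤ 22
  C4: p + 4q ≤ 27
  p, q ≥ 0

(0, 0), (11, 0), (9, 2), (4, 5.75), (0, 6.75)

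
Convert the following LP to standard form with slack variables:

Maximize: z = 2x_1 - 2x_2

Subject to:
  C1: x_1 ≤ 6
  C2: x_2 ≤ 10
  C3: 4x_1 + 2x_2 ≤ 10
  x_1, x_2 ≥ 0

max z = 2x_1 - 2x_2

s.t.
  x_1 + s1 = 6
  x_2 + s2 = 10
  4x_1 + 2x_2 + s3 = 10
  x_1, x_2, s1, s2, s3 ≥ 0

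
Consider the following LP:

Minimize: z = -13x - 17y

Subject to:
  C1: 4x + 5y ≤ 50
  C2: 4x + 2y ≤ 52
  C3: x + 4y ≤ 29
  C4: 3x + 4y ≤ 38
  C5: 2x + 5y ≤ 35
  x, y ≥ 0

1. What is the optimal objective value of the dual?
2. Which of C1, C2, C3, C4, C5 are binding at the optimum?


1. -164
2. C1, C4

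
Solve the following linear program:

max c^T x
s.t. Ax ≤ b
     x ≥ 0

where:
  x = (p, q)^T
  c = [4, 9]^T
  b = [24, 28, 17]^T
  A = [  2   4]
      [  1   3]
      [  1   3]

Evaluate the objective at each vertex of the feasible region:
  z(0, 0) = 0
  z(12, 0) = 48
  z(2, 5) = 53  ←
  z(0, 5.667) = 51
The maximum is at p = 2, q = 5.

p = 2, q = 5, z = 53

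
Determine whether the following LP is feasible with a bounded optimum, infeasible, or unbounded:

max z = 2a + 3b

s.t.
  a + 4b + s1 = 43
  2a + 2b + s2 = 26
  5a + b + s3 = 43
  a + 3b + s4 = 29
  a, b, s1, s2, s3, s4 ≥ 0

Feasible with a bounded optimal solution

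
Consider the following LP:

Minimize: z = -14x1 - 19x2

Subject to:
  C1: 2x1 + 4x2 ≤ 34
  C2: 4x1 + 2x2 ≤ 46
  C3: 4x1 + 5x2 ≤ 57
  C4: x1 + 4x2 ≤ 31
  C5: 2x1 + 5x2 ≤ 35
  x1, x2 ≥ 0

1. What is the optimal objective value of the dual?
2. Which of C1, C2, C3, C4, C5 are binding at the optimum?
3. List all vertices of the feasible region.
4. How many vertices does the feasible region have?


1. -197
2. C2, C5
3. (0, 0), (11.5, 0), (10, 3), (0, 7)
4. 4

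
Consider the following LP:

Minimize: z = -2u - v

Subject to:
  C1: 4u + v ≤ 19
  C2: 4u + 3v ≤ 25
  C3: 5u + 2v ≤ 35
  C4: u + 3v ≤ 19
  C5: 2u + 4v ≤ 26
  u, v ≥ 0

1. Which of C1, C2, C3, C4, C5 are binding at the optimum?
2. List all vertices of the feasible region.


1. C1, C2
2. (0, 0), (4.75, 0), (4, 3), (2.2, 5.4), (1, 6), (0, 6.333)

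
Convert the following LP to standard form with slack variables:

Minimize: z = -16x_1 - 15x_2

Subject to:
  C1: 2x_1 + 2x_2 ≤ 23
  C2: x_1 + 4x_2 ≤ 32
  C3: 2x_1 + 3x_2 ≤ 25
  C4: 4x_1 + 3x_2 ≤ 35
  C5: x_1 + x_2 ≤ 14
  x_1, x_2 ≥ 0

min z = -16x_1 - 15x_2

s.t.
  2x_1 + 2x_2 + s1 = 23
  x_1 + 4x_2 + s2 = 32
  2x_1 + 3x_2 + s3 = 25
  4x_1 + 3x_2 + s4 = 35
  x_1 + x_2 + s5 = 14
  x_1, x_2, s1, s2, s3, s4, s5 ≥ 0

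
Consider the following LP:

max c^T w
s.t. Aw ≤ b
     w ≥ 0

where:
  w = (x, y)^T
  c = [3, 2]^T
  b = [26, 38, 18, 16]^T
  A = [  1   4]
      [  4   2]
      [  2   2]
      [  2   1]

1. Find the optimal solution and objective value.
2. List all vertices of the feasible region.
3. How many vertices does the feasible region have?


1. x = 7, y = 2, z = 25
2. (0, 0), (8, 0), (7, 2), (3.333, 5.667), (0, 6.5)
3. 5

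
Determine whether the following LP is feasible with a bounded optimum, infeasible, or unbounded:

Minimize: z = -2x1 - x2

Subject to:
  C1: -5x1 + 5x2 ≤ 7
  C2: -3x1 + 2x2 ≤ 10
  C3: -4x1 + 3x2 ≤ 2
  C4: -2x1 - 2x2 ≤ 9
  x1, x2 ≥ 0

Unbounded (objective can decrease without bound)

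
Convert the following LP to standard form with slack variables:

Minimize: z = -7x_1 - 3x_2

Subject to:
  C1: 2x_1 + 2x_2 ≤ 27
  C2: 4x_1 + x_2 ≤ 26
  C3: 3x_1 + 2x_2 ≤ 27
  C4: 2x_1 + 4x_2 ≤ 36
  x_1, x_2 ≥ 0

min z = -7x_1 - 3x_2

s.t.
  2x_1 + 2x_2 + s1 = 27
  4x_1 + x_2 + s2 = 26
  3x_1 + 2x_2 + s3 = 27
  2x_1 + 4x_2 + s4 = 36
  x_1, x_2, s1, s2, s3, s4 ≥ 0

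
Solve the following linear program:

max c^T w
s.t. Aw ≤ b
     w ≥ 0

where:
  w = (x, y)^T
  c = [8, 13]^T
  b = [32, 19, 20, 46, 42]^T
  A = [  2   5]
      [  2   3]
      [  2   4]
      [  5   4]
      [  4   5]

Evaluate the objective at each vertex of the feasible region:
  z(0, 0) = 0
  z(9.2, 0) = 73.6
  z(8.857, 0.4286) = 76.43
  z(8, 1) = 77  ←
  z(0, 5) = 65
The maximum is at x = 8, y = 1.

x = 8, y = 1, z = 77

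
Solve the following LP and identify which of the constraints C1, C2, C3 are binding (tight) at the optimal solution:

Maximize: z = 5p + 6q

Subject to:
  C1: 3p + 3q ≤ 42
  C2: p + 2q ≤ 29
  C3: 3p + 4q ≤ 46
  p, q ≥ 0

At p = 10, q = 4, compute slack b - a·x for each constraint:
  C1: 42 − 42 = 0  (binding)
  C2: 29 − 18 = 11  (slack)
  C3: 46 − 46 = 0  (binding)

Optimal: p = 10, q = 4
Binding: C1, C3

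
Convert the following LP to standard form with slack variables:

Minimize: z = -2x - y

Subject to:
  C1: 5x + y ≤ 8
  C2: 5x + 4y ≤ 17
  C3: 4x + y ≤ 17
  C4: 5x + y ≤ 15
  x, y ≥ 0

min z = -2x - y

s.t.
  5x + y + s1 = 8
  5x + 4y + s2 = 17
  4x + y + s3 = 17
  5x + y + s4 = 15
  x, y, s1, s2, s3, s4 ≥ 0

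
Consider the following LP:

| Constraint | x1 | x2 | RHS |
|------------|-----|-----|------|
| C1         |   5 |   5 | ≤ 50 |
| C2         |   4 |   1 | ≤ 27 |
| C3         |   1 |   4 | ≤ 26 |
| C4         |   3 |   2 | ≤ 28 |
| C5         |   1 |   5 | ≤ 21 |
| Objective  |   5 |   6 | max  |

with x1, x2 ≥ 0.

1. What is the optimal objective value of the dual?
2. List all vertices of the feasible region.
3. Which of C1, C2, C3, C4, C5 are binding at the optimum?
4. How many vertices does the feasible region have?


1. 48
2. (0, 0), (6.75, 0), (6, 3), (0, 4.2)
3. C2, C5
4. 4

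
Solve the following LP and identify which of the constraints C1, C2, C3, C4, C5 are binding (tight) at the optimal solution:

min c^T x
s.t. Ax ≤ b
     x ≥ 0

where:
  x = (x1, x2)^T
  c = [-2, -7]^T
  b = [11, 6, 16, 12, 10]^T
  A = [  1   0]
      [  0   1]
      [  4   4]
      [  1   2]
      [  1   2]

At x1 = 0, x2 = 4, compute slack b - a·x for each constraint:
  C1: 11 − 0 = 11  (slack)
  C2: 6 − 4 = 2  (slack)
  C3: 16 − 16 = 0  (binding)
  C4: 12 − 8 = 4  (slack)
  C5: 10 − 8 = 2  (slack)

Optimal: x1 = 0, x2 = 4
Binding: C3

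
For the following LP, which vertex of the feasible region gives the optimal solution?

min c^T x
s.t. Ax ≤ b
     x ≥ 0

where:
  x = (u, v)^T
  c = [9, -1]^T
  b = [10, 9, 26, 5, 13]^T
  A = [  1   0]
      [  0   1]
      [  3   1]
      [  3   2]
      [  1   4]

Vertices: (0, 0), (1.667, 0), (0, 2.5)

Evaluate the objective at each vertex of the feasible region:
  z(0, 0) = 0
  z(1.667, 0) = 15
  z(0, 2.5) = -2.5  ←
The minimum is at u = 0, v = 2.5.

(0, 2.5)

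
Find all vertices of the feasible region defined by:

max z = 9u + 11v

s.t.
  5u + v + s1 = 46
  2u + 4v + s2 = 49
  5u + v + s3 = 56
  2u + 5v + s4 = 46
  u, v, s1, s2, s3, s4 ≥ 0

(0, 0), (9.2, 0), (8, 6), (0, 9.2)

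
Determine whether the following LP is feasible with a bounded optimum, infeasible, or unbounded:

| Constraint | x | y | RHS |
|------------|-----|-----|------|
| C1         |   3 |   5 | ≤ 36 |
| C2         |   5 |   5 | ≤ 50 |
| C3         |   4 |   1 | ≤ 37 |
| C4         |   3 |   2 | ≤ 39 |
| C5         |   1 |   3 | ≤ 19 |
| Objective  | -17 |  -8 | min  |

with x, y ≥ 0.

Feasible with a bounded optimal solution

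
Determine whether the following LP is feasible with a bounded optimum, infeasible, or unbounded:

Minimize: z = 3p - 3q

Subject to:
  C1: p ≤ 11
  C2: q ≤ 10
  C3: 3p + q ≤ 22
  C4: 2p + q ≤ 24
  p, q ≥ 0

Feasible with a bounded optimal solution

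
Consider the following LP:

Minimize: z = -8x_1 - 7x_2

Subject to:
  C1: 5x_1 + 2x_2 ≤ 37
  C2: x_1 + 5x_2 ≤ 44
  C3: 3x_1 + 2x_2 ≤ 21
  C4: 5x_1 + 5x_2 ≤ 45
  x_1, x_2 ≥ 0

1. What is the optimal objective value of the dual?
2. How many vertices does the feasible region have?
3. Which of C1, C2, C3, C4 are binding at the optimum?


1. -66
2. 5
3. C3, C4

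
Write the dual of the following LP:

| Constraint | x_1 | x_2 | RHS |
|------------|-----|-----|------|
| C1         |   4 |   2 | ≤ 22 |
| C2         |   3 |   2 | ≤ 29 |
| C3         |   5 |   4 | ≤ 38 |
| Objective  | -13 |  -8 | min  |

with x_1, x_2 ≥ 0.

Primal min cᵀx s.t. Ax ≤ b, x ≥ 0  →  Dual max −bᵀy s.t. Aᵀy ≥ −c, y ≥ 0.

Maximize: z = -22y1 - 29y2 - 38y3

Subject to:
  4y1 + 3y2 + 5y3 ≥ 13
  2y1 + 2y2 + 4y3 ≥ 8
  y1, y2, y3 ≥ 0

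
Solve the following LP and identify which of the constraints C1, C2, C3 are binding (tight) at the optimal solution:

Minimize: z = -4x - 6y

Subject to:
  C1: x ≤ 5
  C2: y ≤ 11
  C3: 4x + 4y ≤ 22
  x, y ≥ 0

At x = 0, y = 5.5, compute slack b - a·x for each constraint:
  C1: 5 − 0 = 5  (slack)
  C2: 11 − 5.5 = 5.5  (slack)
  C3: 22 − 22 = 0  (binding)

Optimal: x = 0, y = 5.5
Binding: C3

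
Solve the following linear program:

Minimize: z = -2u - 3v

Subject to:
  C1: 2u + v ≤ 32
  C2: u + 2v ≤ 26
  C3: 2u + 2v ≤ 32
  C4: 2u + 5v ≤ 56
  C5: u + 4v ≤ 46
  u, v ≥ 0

Evaluate the objective at each vertex of the feasible region:
  z(0, 0) = 0
  z(16, 0) = -32
  z(8, 8) = -40  ←
  z(0, 11.2) = -33.6
The minimum is at u = 8, v = 8.

u = 8, v = 8, z = -40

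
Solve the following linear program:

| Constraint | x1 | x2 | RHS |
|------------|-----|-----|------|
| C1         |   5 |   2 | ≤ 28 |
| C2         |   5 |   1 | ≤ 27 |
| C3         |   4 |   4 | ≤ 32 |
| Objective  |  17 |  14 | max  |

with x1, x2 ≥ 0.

Evaluate the objective at each vertex of the feasible region:
  z(0, 0) = 0
  z(5.4, 0) = 91.8
  z(5.2, 1) = 102.4
  z(4, 4) = 124  ←
  z(0, 8) = 112
The maximum is at x1 = 4, x2 = 4.

x1 = 4, x2 = 4, z = 124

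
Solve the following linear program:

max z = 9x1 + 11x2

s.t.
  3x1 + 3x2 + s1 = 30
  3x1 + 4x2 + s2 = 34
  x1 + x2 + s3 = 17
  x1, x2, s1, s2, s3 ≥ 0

Evaluate the objective at each vertex of the feasible region:
  z(0, 0) = 0
  z(10, 0) = 90
  z(6, 4) = 98  ←
  z(0, 8.5) = 93.5
The maximum is at x1 = 6, x2 = 4.

x1 = 6, x2 = 4, z = 98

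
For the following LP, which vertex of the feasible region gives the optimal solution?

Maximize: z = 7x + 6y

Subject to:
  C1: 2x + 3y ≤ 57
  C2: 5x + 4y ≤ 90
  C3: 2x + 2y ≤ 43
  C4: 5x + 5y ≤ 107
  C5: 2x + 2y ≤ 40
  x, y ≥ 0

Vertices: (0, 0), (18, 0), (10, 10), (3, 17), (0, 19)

Evaluate the objective at each vertex of the feasible region:
  z(0, 0) = 0
  z(18, 0) = 126
  z(10, 10) = 130  ←
  z(3, 17) = 123
  z(0, 19) = 114
The maximum is at x = 10, y = 10.

(10, 10)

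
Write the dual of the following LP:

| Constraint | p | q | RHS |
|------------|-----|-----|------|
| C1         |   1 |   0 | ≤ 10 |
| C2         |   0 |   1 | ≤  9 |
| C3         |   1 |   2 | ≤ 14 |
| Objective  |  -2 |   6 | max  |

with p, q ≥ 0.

Primal max cᵀx s.t. Ax ≤ b, x ≥ 0  →  Dual min bᵀy s.t. Aᵀy ≥ c, y ≥ 0.

Minimize: z = 10y1 + 9y2 + 14y3

Subject to:
  y1 + y3 ≥ -2
  y2 + 2y3 ≥ 6
  y1, y2, y3 ≥ 0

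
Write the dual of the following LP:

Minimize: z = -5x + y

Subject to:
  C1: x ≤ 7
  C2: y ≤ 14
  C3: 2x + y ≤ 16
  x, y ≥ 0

Primal min cᵀx s.t. Ax ≤ b, x ≥ 0  →  Dual max −bᵀy s.t. Aᵀy ≥ −c, y ≥ 0.

Maximize: z = -7y1 - 14y2 - 16y3

Subject to:
  y1 + 2y3 ≥ 5
  y2 + y3 ≥ -1
  y1, y2, y3 ≥ 0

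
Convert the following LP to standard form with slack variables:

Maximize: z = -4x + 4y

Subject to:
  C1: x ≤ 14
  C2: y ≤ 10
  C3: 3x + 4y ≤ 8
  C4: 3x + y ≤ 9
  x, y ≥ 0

max z = -4x + 4y

s.t.
  x + s1 = 14
  y + s2 = 10
  3x + 4y + s3 = 8
  3x + y + s4 = 9
  x, y, s1, s2, s3, s4 ≥ 0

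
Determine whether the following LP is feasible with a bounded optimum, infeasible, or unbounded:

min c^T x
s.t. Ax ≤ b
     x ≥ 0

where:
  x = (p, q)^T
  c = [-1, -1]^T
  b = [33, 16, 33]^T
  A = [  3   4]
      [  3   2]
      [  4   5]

Feasible with a bounded optimal solution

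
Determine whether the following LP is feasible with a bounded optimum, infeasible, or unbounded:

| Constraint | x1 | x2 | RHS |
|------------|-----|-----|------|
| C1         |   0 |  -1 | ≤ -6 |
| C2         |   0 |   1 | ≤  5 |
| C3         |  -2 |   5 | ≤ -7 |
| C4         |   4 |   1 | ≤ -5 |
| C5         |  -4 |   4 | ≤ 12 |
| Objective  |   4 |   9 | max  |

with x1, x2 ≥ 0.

Infeasible (no feasible solution exists)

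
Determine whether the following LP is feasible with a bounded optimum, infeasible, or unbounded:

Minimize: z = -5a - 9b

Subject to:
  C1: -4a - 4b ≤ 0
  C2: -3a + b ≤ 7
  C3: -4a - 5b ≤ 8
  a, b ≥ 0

Unbounded (objective can decrease without bound)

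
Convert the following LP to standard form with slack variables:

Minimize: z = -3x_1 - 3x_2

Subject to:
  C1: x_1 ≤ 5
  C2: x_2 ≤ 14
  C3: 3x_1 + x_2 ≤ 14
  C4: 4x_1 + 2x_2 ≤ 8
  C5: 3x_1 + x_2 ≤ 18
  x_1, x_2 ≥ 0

min z = -3x_1 - 3x_2

s.t.
  x_1 + s1 = 5
  x_2 + s2 = 14
  3x_1 + x_2 + s3 = 14
  4x_1 + 2x_2 + s4 = 8
  3x_1 + x_2 + s5 = 18
  x_1, x_2, s1, s2, s3, s4, s5 ≥ 0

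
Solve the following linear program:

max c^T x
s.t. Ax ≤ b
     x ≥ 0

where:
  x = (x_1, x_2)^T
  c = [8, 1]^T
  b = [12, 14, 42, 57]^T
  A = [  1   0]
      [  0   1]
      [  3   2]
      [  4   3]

Evaluate the objective at each vertex of the feasible region:
  z(0, 0) = 0
  z(12, 0) = 96
  z(12, 3) = 99  ←
  z(3.75, 14) = 44
  z(0, 14) = 14
The maximum is at x_1 = 12, x_2 = 3.

x_1 = 12, x_2 = 3, z = 99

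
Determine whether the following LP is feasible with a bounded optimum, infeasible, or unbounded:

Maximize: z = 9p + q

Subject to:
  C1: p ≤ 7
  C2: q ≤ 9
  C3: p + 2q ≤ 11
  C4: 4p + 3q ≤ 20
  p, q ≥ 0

Feasible with a bounded optimal solution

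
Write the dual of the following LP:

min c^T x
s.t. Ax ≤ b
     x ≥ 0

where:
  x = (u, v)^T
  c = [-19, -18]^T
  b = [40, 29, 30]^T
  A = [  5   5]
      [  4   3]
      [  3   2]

Primal min cᵀx s.t. Ax ≤ b, x ≥ 0  →  Dual max −bᵀy s.t. Aᵀy ≥ −c, y ≥ 0.

Maximize: z = -40y1 - 29y2 - 30y3

Subject to:
  5y1 + 4y2 + 3y3 ≥ 19
  5y1 + 3y2 + 2y3 ≥ 18
  y1, y2, y3 ≥ 0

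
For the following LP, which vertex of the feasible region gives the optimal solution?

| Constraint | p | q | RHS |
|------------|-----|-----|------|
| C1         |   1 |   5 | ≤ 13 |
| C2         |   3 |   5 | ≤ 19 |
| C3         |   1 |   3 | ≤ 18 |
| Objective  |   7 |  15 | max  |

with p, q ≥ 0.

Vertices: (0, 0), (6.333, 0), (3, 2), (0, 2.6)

Evaluate the objective at each vertex of the feasible region:
  z(0, 0) = 0
  z(6.333, 0) = 44.33
  z(3, 2) = 51  ←
  z(0, 2.6) = 39
The maximum is at p = 3, q = 2.

(3, 2)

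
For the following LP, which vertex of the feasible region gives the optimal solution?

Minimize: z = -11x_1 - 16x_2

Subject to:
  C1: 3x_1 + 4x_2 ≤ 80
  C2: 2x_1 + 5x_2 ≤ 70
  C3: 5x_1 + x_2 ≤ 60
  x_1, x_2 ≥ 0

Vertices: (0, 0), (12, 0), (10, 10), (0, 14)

Evaluate the objective at each vertex of the feasible region:
  z(0, 0) = 0
  z(12, 0) = -132
  z(10, 10) = -270  ←
  z(0, 14) = -224
The minimum is at x_1 = 10, x_2 = 10.

(10, 10)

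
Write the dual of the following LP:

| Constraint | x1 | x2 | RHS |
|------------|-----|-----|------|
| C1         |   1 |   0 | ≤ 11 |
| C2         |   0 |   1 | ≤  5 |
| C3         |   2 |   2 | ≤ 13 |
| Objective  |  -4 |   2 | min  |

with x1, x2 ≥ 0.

Primal min cᵀx s.t. Ax ≤ b, x ≥ 0  →  Dual max −bᵀy s.t. Aᵀy ≥ −c, y ≥ 0.

Maximize: z = -11y1 - 5y2 - 13y3

Subject to:
  y1 + 2y3 ≥ 4
  y2 + 2y3 ≥ -2
  y1, y2, y3 ≥ 0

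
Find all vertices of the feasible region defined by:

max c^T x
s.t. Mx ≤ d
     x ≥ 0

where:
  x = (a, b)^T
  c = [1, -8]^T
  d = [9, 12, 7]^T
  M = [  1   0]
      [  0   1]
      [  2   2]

(0, 0), (3.5, 0), (0, 3.5)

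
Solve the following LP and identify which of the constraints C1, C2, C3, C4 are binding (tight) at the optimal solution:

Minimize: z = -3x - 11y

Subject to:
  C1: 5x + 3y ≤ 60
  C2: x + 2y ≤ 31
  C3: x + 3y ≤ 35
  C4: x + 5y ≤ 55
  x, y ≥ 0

At x = 5, y = 10, compute slack b - a·x for each constraint:
  C1: 60 − 55 = 5  (slack)
  C2: 31 − 25 = 6  (slack)
  C3: 35 − 35 = 0  (binding)
  C4: 55 − 55 = 0  (binding)

Optimal: x = 5, y = 10
Binding: C3, C4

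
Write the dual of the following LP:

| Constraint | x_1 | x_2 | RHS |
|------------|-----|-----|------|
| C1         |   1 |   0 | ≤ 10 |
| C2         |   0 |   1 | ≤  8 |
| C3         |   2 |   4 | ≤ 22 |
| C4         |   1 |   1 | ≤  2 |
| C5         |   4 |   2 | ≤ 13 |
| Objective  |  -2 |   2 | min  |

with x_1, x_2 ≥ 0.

Primal min cᵀx s.t. Ax ≤ b, x ≥ 0  →  Dual max −bᵀy s.t. Aᵀy ≥ −c, y ≥ 0.

Maximize: z = -10y1 - 8y2 - 22y3 - 2y4 - 13y5

Subject to:
  y1 + 2y3 + y4 + 4y5 ≥ 2
  y2 + 4y3 + y4 + 2y5 ≥ -2
  y1, y2, y3, y4, y5 ≥ 0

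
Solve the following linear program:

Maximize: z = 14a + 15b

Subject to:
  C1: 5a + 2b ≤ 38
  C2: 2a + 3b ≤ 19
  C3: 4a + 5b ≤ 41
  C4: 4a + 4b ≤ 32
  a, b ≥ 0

Evaluate the objective at each vertex of the feasible region:
  z(0, 0) = 0
  z(7.6, 0) = 106.4
  z(7.333, 0.6667) = 112.7
  z(5, 3) = 115  ←
  z(0, 6.333) = 95
The maximum is at a = 5, b = 3.

a = 5, b = 3, z = 115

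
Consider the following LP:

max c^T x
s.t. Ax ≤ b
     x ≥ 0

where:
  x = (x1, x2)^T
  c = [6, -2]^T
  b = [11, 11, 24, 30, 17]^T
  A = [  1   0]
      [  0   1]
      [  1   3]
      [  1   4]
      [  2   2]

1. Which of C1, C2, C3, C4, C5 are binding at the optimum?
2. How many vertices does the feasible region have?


1. C5
2. 4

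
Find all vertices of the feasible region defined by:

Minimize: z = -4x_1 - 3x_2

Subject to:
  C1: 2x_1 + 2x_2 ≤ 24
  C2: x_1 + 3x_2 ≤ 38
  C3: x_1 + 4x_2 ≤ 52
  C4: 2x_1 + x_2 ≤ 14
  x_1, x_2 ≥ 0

(0, 0), (7, 0), (2, 10), (0, 12)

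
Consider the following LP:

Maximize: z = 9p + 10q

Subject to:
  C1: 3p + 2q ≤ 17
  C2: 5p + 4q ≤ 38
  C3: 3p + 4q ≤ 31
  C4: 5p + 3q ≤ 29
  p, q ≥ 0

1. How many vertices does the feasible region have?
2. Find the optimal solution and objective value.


1. 4
2. p = 1, q = 7, z = 79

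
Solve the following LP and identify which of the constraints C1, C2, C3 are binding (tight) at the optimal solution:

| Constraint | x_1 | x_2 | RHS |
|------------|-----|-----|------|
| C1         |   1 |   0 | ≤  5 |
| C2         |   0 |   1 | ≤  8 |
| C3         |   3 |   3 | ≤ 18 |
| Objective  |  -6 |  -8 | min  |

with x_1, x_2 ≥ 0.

At x_1 = 0, x_2 = 6, compute slack b - a·x for each constraint:
  C1: 5 − 0 = 5  (slack)
  C2: 8 − 6 = 2  (slack)
  C3: 18 − 18 = 0  (binding)

Optimal: x_1 = 0, x_2 = 6
Binding: C3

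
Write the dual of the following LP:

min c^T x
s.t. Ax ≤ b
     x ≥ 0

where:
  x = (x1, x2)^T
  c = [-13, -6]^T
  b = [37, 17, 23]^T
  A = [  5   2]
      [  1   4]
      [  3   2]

Primal min cᵀx s.t. Ax ≤ b, x ≥ 0  →  Dual max −bᵀy s.t. Aᵀy ≥ −c, y ≥ 0.

Maximize: z = -37y1 - 17y2 - 23y3

Subject to:
  5y1 + y2 + 3y3 ≥ 13
  2y1 + 4y2 + 2y3 ≥ 6
  y1, y2, y3 ≥ 0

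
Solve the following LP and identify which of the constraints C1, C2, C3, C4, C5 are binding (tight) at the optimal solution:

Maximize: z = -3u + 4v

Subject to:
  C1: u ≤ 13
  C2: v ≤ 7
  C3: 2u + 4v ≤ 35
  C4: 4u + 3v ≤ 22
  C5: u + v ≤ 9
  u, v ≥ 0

At u = 0, v = 7, compute slack b - a·x for each constraint:
  C1: 13 − 0 = 13  (slack)
  C2: 7 − 7 = 0  (binding)
  C3: 35 − 28 = 7  (slack)
  C4: 22 − 21 = 1  (slack)
  C5: 9 − 7 = 2  (slack)

Optimal: u = 0, v = 7
Binding: C2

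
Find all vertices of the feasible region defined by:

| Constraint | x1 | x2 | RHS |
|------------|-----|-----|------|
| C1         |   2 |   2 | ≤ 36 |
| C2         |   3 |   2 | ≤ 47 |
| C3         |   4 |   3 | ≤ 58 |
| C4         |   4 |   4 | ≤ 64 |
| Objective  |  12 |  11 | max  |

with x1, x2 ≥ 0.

(0, 0), (14.5, 0), (10, 6), (0, 16)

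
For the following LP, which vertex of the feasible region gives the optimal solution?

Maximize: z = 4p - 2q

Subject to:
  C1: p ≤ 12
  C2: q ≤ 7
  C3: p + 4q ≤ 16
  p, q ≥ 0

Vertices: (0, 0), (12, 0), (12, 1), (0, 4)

Evaluate the objective at each vertex of the feasible region:
  z(0, 0) = 0
  z(12, 0) = 48  ←
  z(12, 1) = 46
  z(0, 4) = -8
The maximum is at p = 12, q = 0.

(12, 0)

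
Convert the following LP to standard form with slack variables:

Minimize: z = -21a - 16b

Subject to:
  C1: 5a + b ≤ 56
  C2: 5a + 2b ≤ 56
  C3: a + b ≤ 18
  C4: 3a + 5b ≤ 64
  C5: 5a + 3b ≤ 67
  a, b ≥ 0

min z = -21a - 16b

s.t.
  5a + b + s1 = 56
  5a + 2b + s2 = 56
  a + b + s3 = 18
  3a + 5b + s4 = 64
  5a + 3b + s5 = 67
  a, b, s1, s2, s3, s4, s5 ≥ 0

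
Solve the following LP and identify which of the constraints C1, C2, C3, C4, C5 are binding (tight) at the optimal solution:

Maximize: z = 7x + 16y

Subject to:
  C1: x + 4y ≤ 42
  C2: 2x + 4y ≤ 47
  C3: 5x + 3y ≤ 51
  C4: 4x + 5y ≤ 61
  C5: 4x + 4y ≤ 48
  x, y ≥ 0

At x = 2, y = 10, compute slack b - a·x for each constraint:
  C1: 42 − 42 = 0  (binding)
  C2: 47 − 44 = 3  (slack)
  C3: 51 − 40 = 11  (slack)
  C4: 61 − 58 = 3  (slack)
  C5: 48 − 48 = 0  (binding)

Optimal: x = 2, y = 10
Binding: C1, C5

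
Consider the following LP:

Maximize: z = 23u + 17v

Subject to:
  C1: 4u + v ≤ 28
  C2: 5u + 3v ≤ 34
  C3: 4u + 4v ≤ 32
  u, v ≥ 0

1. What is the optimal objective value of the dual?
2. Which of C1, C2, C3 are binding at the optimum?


1. 166
2. C2, C3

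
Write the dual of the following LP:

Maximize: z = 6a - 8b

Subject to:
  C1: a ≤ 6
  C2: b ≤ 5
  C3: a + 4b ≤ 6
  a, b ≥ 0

Primal max cᵀx s.t. Ax ≤ b, x ≥ 0  →  Dual min bᵀy s.t. Aᵀy ≥ c, y ≥ 0.

Minimize: z = 6y1 + 5y2 + 6y3

Subject to:
  y1 + y3 ≥ 6
  y2 + 4y3 ≥ -8
  y1, y2, y3 ≥ 0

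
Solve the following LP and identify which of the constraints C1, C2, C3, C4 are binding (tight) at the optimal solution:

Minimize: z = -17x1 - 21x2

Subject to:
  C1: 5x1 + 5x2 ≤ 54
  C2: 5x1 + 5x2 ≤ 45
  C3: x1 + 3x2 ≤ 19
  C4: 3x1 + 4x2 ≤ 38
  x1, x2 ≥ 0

At x1 = 4, x2 = 5, compute slack b - a·x for each constraint:
  C1: 54 − 45 = 9  (slack)
  C2: 45 − 45 = 0  (binding)
  C3: 19 − 19 = 0  (binding)
  C4: 38 − 32 = 6  (slack)

Optimal: x1 = 4, x2 = 5
Binding: C2, C3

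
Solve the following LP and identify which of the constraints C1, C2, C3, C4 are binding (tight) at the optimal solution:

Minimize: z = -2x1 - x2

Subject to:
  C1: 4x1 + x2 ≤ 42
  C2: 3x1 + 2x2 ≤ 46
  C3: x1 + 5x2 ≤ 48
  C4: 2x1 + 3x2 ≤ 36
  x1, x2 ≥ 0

At x1 = 9, x2 = 6, compute slack b - a·x for each constraint:
  C1: 42 − 42 = 0  (binding)
  C2: 46 − 39 = 7  (slack)
  C3: 48 − 39 = 9  (slack)
  C4: 36 − 36 = 0  (binding)

Optimal: x1 = 9, x2 = 6
Binding: C1, C4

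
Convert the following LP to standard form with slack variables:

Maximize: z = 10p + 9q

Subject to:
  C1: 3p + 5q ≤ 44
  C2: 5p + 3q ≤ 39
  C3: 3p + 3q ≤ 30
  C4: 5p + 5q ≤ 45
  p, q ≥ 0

max z = 10p + 9q

s.t.
  3p + 5q + s1 = 44
  5p + 3q + s2 = 39
  3p + 3q + s3 = 30
  5p + 5q + s4 = 45
  p, q, s1, s2, s3, s4 ≥ 0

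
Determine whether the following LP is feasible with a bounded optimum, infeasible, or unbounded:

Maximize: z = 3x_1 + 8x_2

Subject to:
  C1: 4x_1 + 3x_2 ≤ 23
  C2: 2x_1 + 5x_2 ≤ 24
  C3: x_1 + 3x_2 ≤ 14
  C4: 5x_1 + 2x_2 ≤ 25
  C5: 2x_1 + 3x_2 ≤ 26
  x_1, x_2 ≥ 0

Feasible with a bounded optimal solution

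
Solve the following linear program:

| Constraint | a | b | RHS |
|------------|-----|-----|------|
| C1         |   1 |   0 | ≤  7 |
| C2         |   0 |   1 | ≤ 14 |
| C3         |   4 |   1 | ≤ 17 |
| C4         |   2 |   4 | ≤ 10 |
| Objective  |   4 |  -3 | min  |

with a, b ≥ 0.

Evaluate the objective at each vertex of the feasible region:
  z(0, 0) = 0
  z(4.25, 0) = 17
  z(4.143, 0.4286) = 15.29
  z(0, 2.5) = -7.5  ←
The minimum is at a = 0, b = 2.5.

a = 0, b = 2.5, z = -7.5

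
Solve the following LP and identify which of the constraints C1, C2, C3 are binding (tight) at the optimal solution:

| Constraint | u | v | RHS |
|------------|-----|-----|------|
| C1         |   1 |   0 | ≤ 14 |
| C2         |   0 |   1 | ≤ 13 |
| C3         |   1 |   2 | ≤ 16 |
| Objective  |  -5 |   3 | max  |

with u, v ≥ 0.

At u = 0, v = 8, compute slack b - a·x for each constraint:
  C1: 14 − 0 = 14  (slack)
  C2: 13 − 8 = 5  (slack)
  C3: 16 − 16 = 0  (binding)

Optimal: u = 0, v = 8
Binding: C3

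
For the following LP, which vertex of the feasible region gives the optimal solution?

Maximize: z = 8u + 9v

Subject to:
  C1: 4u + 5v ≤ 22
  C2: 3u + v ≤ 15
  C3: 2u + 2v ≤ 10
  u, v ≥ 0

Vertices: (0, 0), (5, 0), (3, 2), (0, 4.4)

Evaluate the objective at each vertex of the feasible region:
  z(0, 0) = 0
  z(5, 0) = 40
  z(3, 2) = 42  ←
  z(0, 4.4) = 39.6
The maximum is at u = 3, v = 2.

(3, 2)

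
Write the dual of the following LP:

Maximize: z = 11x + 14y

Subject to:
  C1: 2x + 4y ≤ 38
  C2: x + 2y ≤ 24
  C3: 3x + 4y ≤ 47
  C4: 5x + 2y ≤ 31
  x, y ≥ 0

Primal max cᵀx s.t. Ax ≤ b, x ≥ 0  →  Dual min bᵀy s.t. Aᵀy ≥ c, y ≥ 0.

Minimize: z = 38y1 + 24y2 + 47y3 + 31y4

Subject to:
  2y1 + y2 + 3y3 + 5y4 ≥ 11
  4y1 + 2y2 + 4y3 + 2y4 ≥ 14
  y1, y2, y3, y4 ≥ 0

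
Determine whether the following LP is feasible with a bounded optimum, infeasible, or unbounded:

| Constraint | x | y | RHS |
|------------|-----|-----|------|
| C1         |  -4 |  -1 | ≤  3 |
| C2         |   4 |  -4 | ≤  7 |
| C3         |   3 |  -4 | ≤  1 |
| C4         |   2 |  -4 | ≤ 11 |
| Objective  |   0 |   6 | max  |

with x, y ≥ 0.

Unbounded (objective can increase without bound)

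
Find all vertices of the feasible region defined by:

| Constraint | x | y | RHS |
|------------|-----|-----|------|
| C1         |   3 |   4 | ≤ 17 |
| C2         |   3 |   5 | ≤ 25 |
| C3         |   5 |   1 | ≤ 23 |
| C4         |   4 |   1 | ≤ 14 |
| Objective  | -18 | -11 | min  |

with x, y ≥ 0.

(0, 0), (3.5, 0), (3, 2), (0, 4.25)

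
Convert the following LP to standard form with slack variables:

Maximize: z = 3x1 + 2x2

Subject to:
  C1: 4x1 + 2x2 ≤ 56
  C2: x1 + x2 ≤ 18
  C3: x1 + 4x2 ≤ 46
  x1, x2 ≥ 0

max z = 3x1 + 2x2

s.t.
  4x1 + 2x2 + s1 = 56
  x1 + x2 + s2 = 18
  x1 + 4x2 + s3 = 46
  x1, x2, s1, s2, s3 ≥ 0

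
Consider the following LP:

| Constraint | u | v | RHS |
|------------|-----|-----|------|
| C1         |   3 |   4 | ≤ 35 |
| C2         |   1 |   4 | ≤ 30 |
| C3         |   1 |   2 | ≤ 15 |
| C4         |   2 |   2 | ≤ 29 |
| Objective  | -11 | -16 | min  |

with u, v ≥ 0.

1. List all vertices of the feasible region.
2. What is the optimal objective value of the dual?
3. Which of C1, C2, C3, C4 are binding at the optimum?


1. (0, 0), (11.67, 0), (5, 5), (0, 7.5)
2. -135
3. C1, C3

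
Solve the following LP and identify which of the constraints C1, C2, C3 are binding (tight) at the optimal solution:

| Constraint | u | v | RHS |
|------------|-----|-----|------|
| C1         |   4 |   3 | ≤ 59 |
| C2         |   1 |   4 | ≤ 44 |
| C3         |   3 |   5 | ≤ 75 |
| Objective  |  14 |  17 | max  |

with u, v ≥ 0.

At u = 8, v = 9, compute slack b - a·x for each constraint:
  C1: 59 − 59 = 0  (binding)
  C2: 44 − 44 = 0  (binding)
  C3: 75 − 69 = 6  (slack)

Optimal: u = 8, v = 9
Binding: C1, C2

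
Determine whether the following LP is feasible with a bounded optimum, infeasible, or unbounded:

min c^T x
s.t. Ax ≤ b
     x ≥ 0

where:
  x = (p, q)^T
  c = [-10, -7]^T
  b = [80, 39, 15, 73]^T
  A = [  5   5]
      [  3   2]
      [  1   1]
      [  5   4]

Feasible with a bounded optimal solution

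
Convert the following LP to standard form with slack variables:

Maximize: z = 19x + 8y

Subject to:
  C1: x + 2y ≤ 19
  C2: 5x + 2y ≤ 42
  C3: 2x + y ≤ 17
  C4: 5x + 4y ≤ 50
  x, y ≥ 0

max z = 19x + 8y

s.t.
  x + 2y + s1 = 19
  5x + 2y + s2 = 42
  2x + y + s3 = 17
  5x + 4y + s4 = 50
  x, y, s1, s2, s3, s4 ≥ 0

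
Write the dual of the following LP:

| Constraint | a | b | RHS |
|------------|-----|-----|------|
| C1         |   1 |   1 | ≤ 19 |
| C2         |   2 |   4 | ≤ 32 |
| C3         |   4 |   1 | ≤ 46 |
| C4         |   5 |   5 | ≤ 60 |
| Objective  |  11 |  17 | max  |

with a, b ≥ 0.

Primal max cᵀx s.t. Ax ≤ b, x ≥ 0  →  Dual min bᵀy s.t. Aᵀy ≥ c, y ≥ 0.

Minimize: z = 19y1 + 32y2 + 46y3 + 60y4

Subject to:
  y1 + 2y2 + 4y3 + 5y4 ≥ 11
  y1 + 4y2 + y3 + 5y4 ≥ 17
  y1, y2, y3, y4 ≥ 0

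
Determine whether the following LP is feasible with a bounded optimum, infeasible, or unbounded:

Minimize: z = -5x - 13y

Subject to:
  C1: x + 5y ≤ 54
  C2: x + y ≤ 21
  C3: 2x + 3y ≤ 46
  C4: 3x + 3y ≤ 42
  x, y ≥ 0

Feasible with a bounded optimal solution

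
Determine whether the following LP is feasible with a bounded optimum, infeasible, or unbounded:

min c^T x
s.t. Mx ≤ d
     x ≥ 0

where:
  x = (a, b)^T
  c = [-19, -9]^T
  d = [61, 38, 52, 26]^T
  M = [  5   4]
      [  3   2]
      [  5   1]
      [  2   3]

Feasible with a bounded optimal solution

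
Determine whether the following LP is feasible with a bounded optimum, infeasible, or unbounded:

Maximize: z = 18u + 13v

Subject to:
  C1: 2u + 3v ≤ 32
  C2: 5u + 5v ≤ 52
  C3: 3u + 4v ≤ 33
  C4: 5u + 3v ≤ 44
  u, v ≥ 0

Feasible with a bounded optimal solution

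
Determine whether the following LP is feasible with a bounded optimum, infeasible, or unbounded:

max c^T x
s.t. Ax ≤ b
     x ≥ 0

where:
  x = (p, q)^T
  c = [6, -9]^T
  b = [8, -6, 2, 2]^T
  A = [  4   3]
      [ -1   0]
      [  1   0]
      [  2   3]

Infeasible (no feasible solution exists)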